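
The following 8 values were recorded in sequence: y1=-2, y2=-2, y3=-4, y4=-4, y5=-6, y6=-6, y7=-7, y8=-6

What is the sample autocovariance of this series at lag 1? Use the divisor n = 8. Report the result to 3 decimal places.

2.061

Mean ȳ = (-2 − 2 − 4 − 4 − 6 − 6 − 7 − 6)/8 = -4.6250
Σ_{t=1}^{7}(y_t−ȳ)(y_{t+1}−ȳ) = 16.4844
γ_1 = 16.4844 / 8 = 2.061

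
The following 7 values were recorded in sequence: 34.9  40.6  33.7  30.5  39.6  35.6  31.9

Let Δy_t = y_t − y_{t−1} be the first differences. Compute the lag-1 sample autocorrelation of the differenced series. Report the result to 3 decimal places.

First differences Δy: 5.7, -6.9, -3.2, 9.1, -4.0, -3.7
Mean of differences = -0.5000
Numerator Σ(Δy_t−Δȳ)(Δy_{t+1}−Δȳ) = -70.7200
Denominator Σ(Δy_t−Δȳ)² = 201.3400
r_1(Δy) = -70.7200 / 201.3400 = -0.351

-0.351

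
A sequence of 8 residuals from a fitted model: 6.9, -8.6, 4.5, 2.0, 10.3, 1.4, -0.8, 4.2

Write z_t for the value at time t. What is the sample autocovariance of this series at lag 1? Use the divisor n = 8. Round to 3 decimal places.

-10.822

Mean z̄ = (6.9 − 8.6 + 4.5 + 2.0 + 10.3 + 1.4 − 0.8 + 4.2)/8 = 2.4875
Deviations: 4.4125, -11.0875, 2.0125, -0.4875, 7.8125, -1.0875, -3.2875, 1.7125
Σ_{t=1}^{7}(z_t−z̄)(z_{t+1}−z̄) = -86.5777
γ_1 = -86.5777 / 8 = -10.822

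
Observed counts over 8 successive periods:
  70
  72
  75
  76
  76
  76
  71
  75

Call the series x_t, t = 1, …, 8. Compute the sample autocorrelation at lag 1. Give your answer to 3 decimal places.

Mean x̄ = (70 + 72 + 75 + 76 + 76 + 76 + 71 + 75)/8 = 73.8750
Deviations from mean: -3.8750, -1.8750, 1.1250, 2.1250, 2.1250, 2.1250, -2.8750, 1.1250
Numerator Σ_{t=1}^{7}(x_t−x̄)(x_{t+1}−x̄) = 7.2344
Denominator Σ(x_t−x̄)² = 42.8750
r_1 = 7.2344 / 42.8750 = 0.169

0.169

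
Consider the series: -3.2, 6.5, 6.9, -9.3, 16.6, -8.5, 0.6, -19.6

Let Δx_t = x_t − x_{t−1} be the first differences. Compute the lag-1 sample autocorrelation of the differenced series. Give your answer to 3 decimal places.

First differences Δx: 9.7, 0.4, -16.2, 25.9, -25.1, 9.1, -20.2
Mean of differences = -2.3429
Numerator Σ(Δx_t−Δx̄)(Δx_{t+1}−Δx̄) = -1503.8118
Denominator Σ(Δx_t−Δx̄)² = 2109.9371
r_1(Δx) = -1503.8118 / 2109.9371 = -0.713

-0.713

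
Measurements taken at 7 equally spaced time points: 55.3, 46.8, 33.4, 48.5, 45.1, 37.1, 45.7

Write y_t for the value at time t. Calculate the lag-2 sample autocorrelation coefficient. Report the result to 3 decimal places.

-0.459

Mean ȳ = (55.3 + 46.8 + 33.4 + 48.5 + 45.1 + 37.1 + 45.7)/7 = 44.5571
Deviations from mean: 10.7429, 2.2429, -11.1571, 3.9429, 0.5429, -7.4571, 1.1429
Σ(y_t−ȳ)(y_{t+2}−ȳ) = (-119.8596) + (8.8433) + (-6.0567) + (-29.4024) + (0.6204) = -145.8551
Denominator Σ(y_t−ȳ)² = 317.6771
r_2 = -145.8551 / 317.6771 = -0.459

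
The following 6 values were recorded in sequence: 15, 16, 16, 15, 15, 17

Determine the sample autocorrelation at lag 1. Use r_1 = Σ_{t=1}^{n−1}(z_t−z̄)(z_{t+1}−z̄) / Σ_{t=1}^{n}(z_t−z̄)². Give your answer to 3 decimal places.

Mean z̄ = (15 + 16 + 16 + 15 + 15 + 17)/6 = 15.6667
Deviations from mean: -0.6667, 0.3333, 0.3333, -0.6667, -0.6667, 1.3333
Σ(z_t−z̄)(z_{t+1}−z̄) = (-0.2222) + (0.1111) + (-0.2222) + (0.4444) + (-0.8889) = -0.7778
Denominator Σ(z_t−z̄)² = 3.3333
r_1 = -0.7778 / 3.3333 = -0.233

-0.233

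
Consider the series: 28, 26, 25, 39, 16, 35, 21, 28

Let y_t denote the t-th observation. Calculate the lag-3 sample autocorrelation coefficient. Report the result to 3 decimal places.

-0.206

Mean ȳ = (28 + 26 + 25 + 39 + 16 + 35 + 21 + 28)/8 = 27.2500
Deviations from mean: 0.7500, -1.2500, -2.2500, 11.7500, -11.2500, 7.7500, -6.2500, 0.7500
Σ(y_t−ȳ)(y_{t+3}−ȳ) = (8.8125) + (14.0625) + (-17.4375) + (-73.4375) + (-8.4375) = -76.4375
Denominator Σ(y_t−ȳ)² = 371.5000
r_3 = -76.4375 / 371.5000 = -0.206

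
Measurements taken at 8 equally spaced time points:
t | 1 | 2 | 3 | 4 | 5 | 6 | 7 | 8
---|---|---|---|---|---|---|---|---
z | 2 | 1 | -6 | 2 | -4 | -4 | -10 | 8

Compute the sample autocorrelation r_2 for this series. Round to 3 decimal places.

Mean z̄ = (2 + 1 − 6 + 2 − 4 − 4 − 10 + 8)/8 = -1.3750
Deviations from mean: 3.3750, 2.3750, -4.6250, 3.3750, -2.6250, -2.6250, -8.6250, 9.3750
Numerator Σ_{t=1}^{6}(z_t−z̄)(z_{t+2}−z̄) = -6.2813
Denominator Σ(z_t−z̄)² = 225.8750
r_2 = -6.2813 / 225.8750 = -0.028

-0.028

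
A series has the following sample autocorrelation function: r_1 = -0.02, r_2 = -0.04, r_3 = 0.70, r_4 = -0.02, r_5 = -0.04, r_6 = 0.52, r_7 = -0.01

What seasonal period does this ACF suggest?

3

The largest autocorrelation is r_3 = 0.70, with a weaker echo at lag 6 (0.52); the remaining lags stay at or below -0.01.
The dominant spike at lag 3 indicates a seasonal period of 3.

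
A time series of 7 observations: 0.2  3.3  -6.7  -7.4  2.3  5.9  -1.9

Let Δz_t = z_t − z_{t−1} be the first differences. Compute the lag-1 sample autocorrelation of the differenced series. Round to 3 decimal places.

First differences Δz: 3.1, -10.0, -0.7, 9.7, 3.6, -7.8
Mean of differences = -0.3500
Numerator Σ(Δz_t−Δz̄)(Δz_{t+1}−Δz̄) = -23.1625
Denominator Σ(Δz_t−Δz̄)² = 277.2550
r_1(Δz) = -23.1625 / 277.2550 = -0.084

-0.084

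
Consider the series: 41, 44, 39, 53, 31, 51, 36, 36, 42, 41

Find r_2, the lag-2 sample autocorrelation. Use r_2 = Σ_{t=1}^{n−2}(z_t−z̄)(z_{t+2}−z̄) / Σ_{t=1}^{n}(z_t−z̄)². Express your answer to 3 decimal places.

0.420

Mean z̄ = (41 + 44 + 39 + 53 + 31 + 51 + 36 + 36 + 42 + 41)/10 = 41.4000
Numerator Σ_{t=1}^{8}(z_t−z̄)(z_{t+2}−z̄) = 170.6800
Denominator Σ(z_t−z̄)² = 406.4000
r_2 = 170.6800 / 406.4000 = 0.420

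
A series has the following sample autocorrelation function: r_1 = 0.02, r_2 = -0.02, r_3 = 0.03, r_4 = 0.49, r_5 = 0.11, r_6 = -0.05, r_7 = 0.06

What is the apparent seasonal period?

4

The largest autocorrelation is r_4 = 0.49; the remaining lags stay at or below 0.11.
The dominant spike at lag 4 indicates a seasonal period of 4.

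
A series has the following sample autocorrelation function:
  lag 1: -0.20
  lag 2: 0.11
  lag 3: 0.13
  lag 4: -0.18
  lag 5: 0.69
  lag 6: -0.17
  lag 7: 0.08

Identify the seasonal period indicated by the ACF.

5

The largest autocorrelation is r_5 = 0.69; the remaining lags stay at or below 0.13.
The dominant spike at lag 5 indicates a seasonal period of 5.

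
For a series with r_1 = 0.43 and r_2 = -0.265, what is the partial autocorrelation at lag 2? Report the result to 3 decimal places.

-0.552

φ_{22} = (r_2 − r_1²) / (1 − r_1²)
r_1² = (0.43)² = 0.1849
Numerator = -0.265 − 0.1849 = -0.4499; denominator = 1 − 0.1849 = 0.8151
φ_{22} = -0.4499 / 0.8151 = -0.552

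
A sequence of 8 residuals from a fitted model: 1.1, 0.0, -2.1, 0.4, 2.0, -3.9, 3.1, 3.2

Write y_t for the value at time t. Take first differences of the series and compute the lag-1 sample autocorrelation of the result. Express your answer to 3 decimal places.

-0.512

First differences Δy: -1.1, -2.1, 2.5, 1.6, -5.9, 7.0, 0.1
Mean of differences = 0.3000
Numerator Σ(Δy_t−Δȳ)(Δy_{t+1}−Δȳ) = -50.0000
Denominator Σ(Δy_t−Δȳ)² = 97.6200
r_1(Δy) = -50.0000 / 97.6200 = -0.512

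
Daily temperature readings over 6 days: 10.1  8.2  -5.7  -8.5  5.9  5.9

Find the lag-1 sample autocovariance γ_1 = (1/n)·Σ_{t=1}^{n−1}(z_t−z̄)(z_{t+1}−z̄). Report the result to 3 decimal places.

10.405

Mean z̄ = (10.1 + 8.2 − 5.7 − 8.5 + 5.9 + 5.9)/6 = 2.6500
Σ_{t=1}^{5}(z_t−z̄)(z_{t+1}−z̄) = 62.4325
γ_1 = 62.4325 / 6 = 10.405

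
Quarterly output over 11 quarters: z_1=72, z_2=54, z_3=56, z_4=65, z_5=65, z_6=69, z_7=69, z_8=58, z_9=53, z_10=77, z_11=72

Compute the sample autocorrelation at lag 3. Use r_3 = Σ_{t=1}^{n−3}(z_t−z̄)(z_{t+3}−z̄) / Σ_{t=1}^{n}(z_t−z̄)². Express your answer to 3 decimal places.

Mean z̄ = (72 + 54 + 56 + 65 + 65 + 69 + 69 + 58 + 53 + 77 + 72)/11 = 64.5455
Numerator Σ_{t=1}^{8}(z_t−z̄)(z_{t+3}−z̄) = -85.1653
Denominator Σ(z_t−z̄)² = 666.7273
r_3 = -85.1653 / 666.7273 = -0.128

-0.128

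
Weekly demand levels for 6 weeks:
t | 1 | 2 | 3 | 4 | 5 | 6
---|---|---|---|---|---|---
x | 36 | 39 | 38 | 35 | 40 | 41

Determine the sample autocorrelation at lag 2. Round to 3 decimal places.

-0.431

Mean x̄ = (36 + 39 + 38 + 35 + 40 + 41)/6 = 38.1667
Numerator Σ_{t=1}^{4}(x_t−x̄)(x_{t+2}−x̄) = -11.5556
Denominator Σ(x_t−x̄)² = 26.8333
r_2 = -11.5556 / 26.8333 = -0.431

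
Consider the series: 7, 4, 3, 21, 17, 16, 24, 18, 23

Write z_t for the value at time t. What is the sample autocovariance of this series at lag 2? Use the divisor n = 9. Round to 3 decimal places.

Mean z̄ = (7 + 4 + 3 + 21 + 17 + 16 + 24 + 18 + 23)/9 = 14.7778
Σ_{t=1}^{7}(z_t−z̄)(z_{t+2}−z̄) = 106.2346
γ_2 = 106.2346 / 9 = 11.804

11.804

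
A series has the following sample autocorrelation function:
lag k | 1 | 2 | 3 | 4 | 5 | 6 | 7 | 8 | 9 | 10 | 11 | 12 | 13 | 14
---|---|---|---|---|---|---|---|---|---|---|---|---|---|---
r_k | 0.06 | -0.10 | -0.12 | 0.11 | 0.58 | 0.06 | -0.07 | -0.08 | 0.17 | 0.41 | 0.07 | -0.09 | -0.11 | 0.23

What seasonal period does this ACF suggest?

5

The largest autocorrelation is r_5 = 0.58, with a weaker echo at lag 10 (0.41); the remaining lags stay at or below 0.23.
The dominant spike at lag 5 indicates a seasonal period of 5.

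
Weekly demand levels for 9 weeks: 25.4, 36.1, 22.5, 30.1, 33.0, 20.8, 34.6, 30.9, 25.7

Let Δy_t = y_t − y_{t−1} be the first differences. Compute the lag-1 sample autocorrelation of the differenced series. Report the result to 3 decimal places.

-0.620

First differences Δy: 10.7, -13.6, 7.6, 2.9, -12.2, 13.8, -3.7, -5.2
Mean of differences = 0.0375
Numerator Σ(Δy_t−Δȳ)(Δy_{t+1}−Δȳ) = -462.2064
Denominator Σ(Δy_t−Δȳ)² = 745.6188
r_1(Δy) = -462.2064 / 745.6188 = -0.620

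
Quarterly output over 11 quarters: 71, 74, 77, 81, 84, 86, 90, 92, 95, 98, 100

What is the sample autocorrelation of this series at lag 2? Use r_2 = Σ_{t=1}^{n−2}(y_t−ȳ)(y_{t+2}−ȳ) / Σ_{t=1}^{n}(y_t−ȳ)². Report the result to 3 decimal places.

0.461

Mean ȳ = (71 + 74 + 77 + 81 + 84 + 86 + 90 + 92 + 95 + 98 + 100)/11 = 86.1818
Numerator Σ_{t=1}^{9}(y_t−ȳ)(y_{t+2}−ȳ) = 438.3884
Denominator Σ(y_t−ȳ)² = 951.6364
r_2 = 438.3884 / 951.6364 = 0.461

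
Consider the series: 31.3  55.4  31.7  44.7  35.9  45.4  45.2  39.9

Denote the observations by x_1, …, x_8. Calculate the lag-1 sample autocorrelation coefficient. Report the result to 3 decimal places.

Mean x̄ = (31.3 + 55.4 + 31.7 + 44.7 + 35.9 + 45.4 + 45.2 + 39.9)/8 = 41.1875
Deviations from mean: -9.8875, 14.2125, -9.4875, 3.5125, -5.2875, 4.2125, 4.0125, -1.2875
Numerator Σ_{t=1}^{7}(x_t−x̄)(x_{t+1}−x̄) = -337.8014
Denominator Σ(x_t−x̄)² = 465.5688
r_1 = -337.8014 / 465.5688 = -0.726

-0.726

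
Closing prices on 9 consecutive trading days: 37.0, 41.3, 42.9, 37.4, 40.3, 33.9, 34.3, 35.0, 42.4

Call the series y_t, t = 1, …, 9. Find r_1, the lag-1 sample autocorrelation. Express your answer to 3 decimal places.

Mean ȳ = (37.0 + 41.3 + 42.9 + 37.4 + 40.3 + 33.9 + 34.3 + 35.0 + 42.4)/9 = 38.2778
Numerator Σ_{t=1}^{8}(y_t−ȳ)(y_{t+1}−ȳ) = 12.3628
Denominator Σ(y_t−ȳ)² = 99.7156
r_1 = 12.3628 / 99.7156 = 0.124

0.124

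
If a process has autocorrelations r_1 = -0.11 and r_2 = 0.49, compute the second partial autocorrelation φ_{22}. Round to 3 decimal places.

0.484

φ_{22} = (r_2 − r_1²) / (1 − r_1²)
r_1² = (-0.11)² = 0.0121
Numerator = 0.49 − 0.0121 = 0.4779; denominator = 1 − 0.0121 = 0.9879
φ_{22} = 0.4779 / 0.9879 = 0.484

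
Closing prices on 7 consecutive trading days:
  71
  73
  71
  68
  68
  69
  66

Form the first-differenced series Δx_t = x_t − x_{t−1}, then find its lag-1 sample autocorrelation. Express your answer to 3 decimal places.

-0.220

First differences Δx: 2, -2, -3, 0, 1, -3
Mean of differences = -0.8333
Numerator Σ(Δx_t−Δx̄)(Δx_{t+1}−Δx̄) = -5.0278
Denominator Σ(Δx_t−Δx̄)² = 22.8333
r_1(Δx) = -5.0278 / 22.8333 = -0.220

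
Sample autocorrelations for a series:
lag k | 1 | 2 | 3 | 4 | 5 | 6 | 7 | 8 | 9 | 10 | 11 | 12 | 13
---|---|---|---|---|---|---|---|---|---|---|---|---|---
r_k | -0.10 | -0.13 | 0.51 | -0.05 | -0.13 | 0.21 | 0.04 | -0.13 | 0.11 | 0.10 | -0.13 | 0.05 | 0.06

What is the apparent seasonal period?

The largest autocorrelation is r_3 = 0.51, with a weaker echo at lag 6 (0.21); the remaining lags stay at or below 0.11.
The dominant spike at lag 3 indicates a seasonal period of 3.

3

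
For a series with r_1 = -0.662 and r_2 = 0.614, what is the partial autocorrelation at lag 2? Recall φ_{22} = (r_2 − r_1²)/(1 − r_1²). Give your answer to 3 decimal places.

0.313

φ_{22} = (r_2 − r_1²) / (1 − r_1²)
r_1² = (-0.662)² = 0.438244
Numerator = 0.614 − 0.4382 = 0.1758; denominator = 1 − 0.4382 = 0.5618
φ_{22} = 0.1758 / 0.5618 = 0.313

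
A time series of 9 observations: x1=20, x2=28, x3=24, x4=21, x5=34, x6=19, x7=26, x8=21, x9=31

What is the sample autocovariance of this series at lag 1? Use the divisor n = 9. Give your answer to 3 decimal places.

-15.359

Mean x̄ = (20 + 28 + 24 + 21 + 34 + 19 + 26 + 21 + 31)/9 = 24.8889
Σ_{t=1}^{8}(x_t−x̄)(x_{t+1}−x̄) = -138.2346
γ_1 = -138.2346 / 9 = -15.359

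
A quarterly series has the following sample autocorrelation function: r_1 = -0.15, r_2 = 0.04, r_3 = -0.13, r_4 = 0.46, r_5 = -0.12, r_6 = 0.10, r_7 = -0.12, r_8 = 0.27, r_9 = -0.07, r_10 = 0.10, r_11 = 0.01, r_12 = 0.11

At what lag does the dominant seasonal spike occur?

4

The largest autocorrelation is r_4 = 0.46, with a weaker echo at lag 8 (0.27); the remaining lags stay at or below 0.11.
The dominant spike at lag 4 indicates a seasonal period of 4.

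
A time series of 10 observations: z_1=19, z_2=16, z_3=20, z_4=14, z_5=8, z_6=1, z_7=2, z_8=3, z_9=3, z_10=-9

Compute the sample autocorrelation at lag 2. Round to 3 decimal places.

0.365

Mean z̄ = (19 + 16 + 20 + 14 + 8 + 1 + 2 + 3 + 3 − 9)/10 = 7.7000
Numerator Σ_{t=1}^{8}(z_t−z̄)(z_{t+2}−z̄) = 287.8200
Denominator Σ(z_t−z̄)² = 788.1000
r_2 = 287.8200 / 788.1000 = 0.365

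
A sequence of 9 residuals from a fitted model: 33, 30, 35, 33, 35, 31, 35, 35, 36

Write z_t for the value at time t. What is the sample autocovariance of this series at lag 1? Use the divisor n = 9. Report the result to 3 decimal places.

-0.716

Mean z̄ = (33 + 30 + 35 + 33 + 35 + 31 + 35 + 35 + 36)/9 = 33.6667
Σ_{t=1}^{8}(z_t−z̄)(z_{t+1}−z̄) = -6.4444
γ_1 = -6.4444 / 9 = -0.716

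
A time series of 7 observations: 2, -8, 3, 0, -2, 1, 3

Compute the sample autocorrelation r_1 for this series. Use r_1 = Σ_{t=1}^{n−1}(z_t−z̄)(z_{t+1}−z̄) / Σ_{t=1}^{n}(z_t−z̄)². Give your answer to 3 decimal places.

-0.439

Mean z̄ = (2 − 8 + 3 + 0 − 2 + 1 + 3)/7 = -0.1429
Deviations from mean: 2.1429, -7.8571, 3.1429, 0.1429, -1.8571, 1.1429, 3.1429
Σ(z_t−z̄)(z_{t+1}−z̄) = (-16.8367) + (-24.6939) + (0.4490) + (-0.2653) + (-2.1224) + (3.5918) = -39.8776
Denominator Σ(z_t−z̄)² = 90.8571
r_1 = -39.8776 / 90.8571 = -0.439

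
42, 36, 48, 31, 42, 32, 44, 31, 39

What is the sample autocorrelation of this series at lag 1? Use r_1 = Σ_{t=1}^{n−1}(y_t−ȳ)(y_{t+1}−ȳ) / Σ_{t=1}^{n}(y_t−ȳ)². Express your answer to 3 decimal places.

Mean ȳ = (42 + 36 + 48 + 31 + 42 + 32 + 44 + 31 + 39)/9 = 38.3333
Numerator Σ_{t=1}^{8}(y_t−ȳ)(y_{t+1}−ȳ) = -234.4444
Denominator Σ(y_t−ȳ)² = 306.0000
r_1 = -234.4444 / 306.0000 = -0.766

-0.766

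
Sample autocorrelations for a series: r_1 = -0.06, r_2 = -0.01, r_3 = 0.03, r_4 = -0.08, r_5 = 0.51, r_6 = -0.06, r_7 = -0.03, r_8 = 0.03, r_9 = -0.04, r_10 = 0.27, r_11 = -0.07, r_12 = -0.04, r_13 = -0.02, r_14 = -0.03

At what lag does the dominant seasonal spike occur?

5

The largest autocorrelation is r_5 = 0.51, with a weaker echo at lag 10 (0.27); the remaining lags stay at or below 0.03.
The dominant spike at lag 5 indicates a seasonal period of 5.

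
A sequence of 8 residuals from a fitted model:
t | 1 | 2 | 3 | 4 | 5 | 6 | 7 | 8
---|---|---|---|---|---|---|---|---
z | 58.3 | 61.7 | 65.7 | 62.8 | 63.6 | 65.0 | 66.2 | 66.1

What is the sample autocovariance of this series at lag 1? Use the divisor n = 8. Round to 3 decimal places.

Mean z̄ = (58.3 + 61.7 + 65.7 + 62.8 + 63.6 + 65.0 + 66.2 + 66.1)/8 = 63.6750
Deviations: -5.3750, -1.9750, 2.0250, -0.8750, -0.0750, 1.3250, 2.5250, 2.4250
Σ_{t=1}^{7}(z_t−z̄)(z_{t+1}−z̄) = 14.2794
γ_1 = 14.2794 / 8 = 1.785

1.785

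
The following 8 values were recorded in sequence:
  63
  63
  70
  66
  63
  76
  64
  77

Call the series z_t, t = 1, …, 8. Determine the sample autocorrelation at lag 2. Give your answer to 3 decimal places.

0.274

Mean z̄ = (63 + 63 + 70 + 66 + 63 + 76 + 64 + 77)/8 = 67.7500
Deviations from mean: -4.7500, -4.7500, 2.2500, -1.7500, -4.7500, 8.2500, -3.7500, 9.2500
Numerator Σ_{t=1}^{6}(z_t−z̄)(z_{t+2}−z̄) = 66.6250
Denominator Σ(z_t−z̄)² = 243.5000
r_2 = 66.6250 / 243.5000 = 0.274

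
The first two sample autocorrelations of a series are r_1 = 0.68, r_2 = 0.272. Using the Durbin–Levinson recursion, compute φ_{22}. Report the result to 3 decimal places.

φ_{22} = (r_2 − r_1²) / (1 − r_1²)
r_1² = (0.68)² = 0.4624
Numerator = 0.272 − 0.4624 = -0.1904; denominator = 1 − 0.4624 = 0.5376
φ_{22} = -0.1904 / 0.5376 = -0.354

-0.354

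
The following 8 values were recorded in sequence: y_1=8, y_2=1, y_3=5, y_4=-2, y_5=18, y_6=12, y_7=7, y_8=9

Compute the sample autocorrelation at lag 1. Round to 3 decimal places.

Mean ȳ = (8 + 1 + 5 − 2 + 18 + 12 + 7 + 9)/8 = 7.2500
Deviations from mean: 0.7500, -6.2500, -2.2500, -9.2500, 10.7500, 4.7500, -0.2500, 1.7500
Numerator Σ_{t=1}^{7}(y_t−ȳ)(y_{t+1}−ȳ) = -19.8125
Denominator Σ(y_t−ȳ)² = 271.5000
r_1 = -19.8125 / 271.5000 = -0.073

-0.073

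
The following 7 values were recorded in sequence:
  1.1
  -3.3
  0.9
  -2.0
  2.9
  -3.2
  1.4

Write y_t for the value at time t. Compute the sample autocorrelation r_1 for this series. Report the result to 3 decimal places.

-0.802

Mean ȳ = (1.1 − 3.3 + 0.9 − 2.0 + 2.9 − 3.2 + 1.4)/7 = -0.3143
Numerator Σ_{t=1}^{6}(y_t−ȳ)(y_{t+1}−ȳ) = -29.5359
Denominator Σ(y_t−ȳ)² = 36.8286
r_1 = -29.5359 / 36.8286 = -0.802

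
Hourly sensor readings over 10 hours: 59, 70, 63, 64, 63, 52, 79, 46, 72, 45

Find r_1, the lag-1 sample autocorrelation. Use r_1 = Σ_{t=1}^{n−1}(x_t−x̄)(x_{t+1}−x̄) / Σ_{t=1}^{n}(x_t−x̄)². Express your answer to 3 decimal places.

-0.709

Mean x̄ = (59 + 70 + 63 + 64 + 63 + 52 + 79 + 46 + 72 + 45)/10 = 61.3000
Numerator Σ_{t=1}^{9}(x_t−x̄)(x_{t+1}−x̄) = -785.3900
Denominator Σ(x_t−x̄)² = 1108.1000
r_1 = -785.3900 / 1108.1000 = -0.709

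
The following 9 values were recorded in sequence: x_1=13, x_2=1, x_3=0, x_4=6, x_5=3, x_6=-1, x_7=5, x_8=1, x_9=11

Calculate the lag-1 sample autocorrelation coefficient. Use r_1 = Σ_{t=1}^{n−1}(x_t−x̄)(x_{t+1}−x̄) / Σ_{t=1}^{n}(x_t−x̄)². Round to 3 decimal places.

-0.231

Mean x̄ = (13 + 1 + 0 + 6 + 3 − 1 + 5 + 1 + 11)/9 = 4.3333
Numerator Σ_{t=1}^{8}(x_t−x̄)(x_{t+1}−x̄) = -44.7778
Denominator Σ(x_t−x̄)² = 194.0000
r_1 = -44.7778 / 194.0000 = -0.231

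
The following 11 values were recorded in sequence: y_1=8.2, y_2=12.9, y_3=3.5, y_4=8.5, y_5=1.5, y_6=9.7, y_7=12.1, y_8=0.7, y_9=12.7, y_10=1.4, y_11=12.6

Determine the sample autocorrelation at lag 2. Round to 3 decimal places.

0.321

Mean ȳ = (8.2 + 12.9 + 3.5 + 8.5 + 1.5 + 9.7 + 12.1 + 0.7 + 12.7 + 1.4 + 12.6)/11 = 7.6182
Numerator Σ_{t=1}^{9}(y_t−ȳ)(y_{t+2}−ȳ) = 78.5812
Denominator Σ(y_t−ȳ)² = 244.9964
r_2 = 78.5812 / 244.9964 = 0.321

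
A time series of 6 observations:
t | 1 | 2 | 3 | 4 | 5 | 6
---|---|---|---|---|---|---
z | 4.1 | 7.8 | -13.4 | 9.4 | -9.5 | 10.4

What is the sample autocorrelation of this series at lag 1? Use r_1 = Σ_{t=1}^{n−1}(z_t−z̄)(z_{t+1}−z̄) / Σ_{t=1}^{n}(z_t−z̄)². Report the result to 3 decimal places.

-0.716

Mean z̄ = (4.1 + 7.8 − 13.4 + 9.4 − 9.5 + 10.4)/6 = 1.4667
Deviations from mean: 2.6333, 6.3333, -14.8667, 7.9333, -10.9667, 8.9333
Σ(z_t−z̄)(z_{t+1}−z̄) = (16.6778) + (-94.1556) + (-117.9422) + (-87.0022) + (-97.9689) = -380.3911
Denominator Σ(z_t−z̄)² = 531.0733
r_1 = -380.3911 / 531.0733 = -0.716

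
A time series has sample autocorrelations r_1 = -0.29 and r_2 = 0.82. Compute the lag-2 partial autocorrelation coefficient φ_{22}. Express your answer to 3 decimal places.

φ_{22} = (r_2 − r_1²) / (1 − r_1²)
r_1² = (-0.29)² = 0.0841
Numerator = 0.82 − 0.0841 = 0.7359; denominator = 1 − 0.0841 = 0.9159
φ_{22} = 0.7359 / 0.9159 = 0.803

0.803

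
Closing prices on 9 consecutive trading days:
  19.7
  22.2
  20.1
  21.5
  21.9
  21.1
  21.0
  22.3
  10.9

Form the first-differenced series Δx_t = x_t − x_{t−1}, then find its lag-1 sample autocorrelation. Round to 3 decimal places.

First differences Δx: 2.5, -2.1, 1.4, 0.4, -0.8, -0.1, 1.3, -11.4
Mean of differences = -1.1000
Numerator Σ(Δx_t−Δx̄)(Δx_{t+1}−Δx̄) = -23.9200
Denominator Σ(Δx_t−Δx̄)² = 135.4000
r_1(Δx) = -23.9200 / 135.4000 = -0.177

-0.177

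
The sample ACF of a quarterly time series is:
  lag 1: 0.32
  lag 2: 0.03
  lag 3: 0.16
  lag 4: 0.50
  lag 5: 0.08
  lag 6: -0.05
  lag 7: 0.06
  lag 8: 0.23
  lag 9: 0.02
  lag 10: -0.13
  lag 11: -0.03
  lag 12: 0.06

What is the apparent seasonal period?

The largest autocorrelation is r_4 = 0.50; the remaining lags stay at or below 0.32. The elevated value at lag 1 (0.32), dropping to 0.03 at lag 2, reflects decaying short-term dependence rather than seasonality.
The dominant spike at lag 4 indicates a seasonal period of 4.

4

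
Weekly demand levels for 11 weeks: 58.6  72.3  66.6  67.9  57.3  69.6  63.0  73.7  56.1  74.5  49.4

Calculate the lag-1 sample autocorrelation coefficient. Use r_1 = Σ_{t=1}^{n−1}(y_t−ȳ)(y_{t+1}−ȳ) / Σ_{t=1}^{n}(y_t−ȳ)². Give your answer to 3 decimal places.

-0.617

Mean ȳ = (58.6 + 72.3 + 66.6 + 67.9 + 57.3 + 69.6 + 63.0 + 73.7 + 56.1 + 74.5 + 49.4)/11 = 64.4545
Numerator Σ_{t=1}^{10}(y_t−ȳ)(y_{t+1}−ȳ) = -416.5002
Denominator Σ(y_t−ȳ)² = 674.9073
r_1 = -416.5002 / 674.9073 = -0.617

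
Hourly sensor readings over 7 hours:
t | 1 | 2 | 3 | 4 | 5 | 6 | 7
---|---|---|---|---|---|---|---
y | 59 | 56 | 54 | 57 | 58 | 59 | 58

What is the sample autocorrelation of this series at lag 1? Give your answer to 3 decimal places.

Mean ȳ = (59 + 56 + 54 + 57 + 58 + 59 + 58)/7 = 57.2857
Deviations from mean: 1.7143, -1.2857, -3.2857, -0.2857, 0.7143, 1.7143, 0.7143
Numerator Σ_{t=1}^{6}(y_t−ȳ)(y_{t+1}−ȳ) = 5.2041
Denominator Σ(y_t−ȳ)² = 19.4286
r_1 = 5.2041 / 19.4286 = 0.268

0.268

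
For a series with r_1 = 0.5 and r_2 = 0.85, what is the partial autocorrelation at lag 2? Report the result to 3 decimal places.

φ_{22} = (r_2 − r_1²) / (1 − r_1²)
r_1² = (0.5)² = 0.25
Numerator = 0.85 − 0.2500 = 0.6000; denominator = 1 − 0.2500 = 0.7500
φ_{22} = 0.6000 / 0.7500 = 0.800

0.800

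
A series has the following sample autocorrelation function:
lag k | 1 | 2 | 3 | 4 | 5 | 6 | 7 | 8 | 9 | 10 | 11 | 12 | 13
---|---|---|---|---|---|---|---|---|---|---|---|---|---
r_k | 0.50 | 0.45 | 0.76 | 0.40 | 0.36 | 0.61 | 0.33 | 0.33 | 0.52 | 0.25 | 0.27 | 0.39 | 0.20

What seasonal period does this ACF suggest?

The largest autocorrelation is r_3 = 0.76, with weaker echoes at lags 6 (0.61) and 9 (0.52); the remaining lags stay at or below 0.50. The elevated value at lag 1 (0.50), dropping to 0.45 at lag 2, reflects decaying short-term dependence rather than seasonality.
The dominant spike at lag 3 indicates a seasonal period of 3.

3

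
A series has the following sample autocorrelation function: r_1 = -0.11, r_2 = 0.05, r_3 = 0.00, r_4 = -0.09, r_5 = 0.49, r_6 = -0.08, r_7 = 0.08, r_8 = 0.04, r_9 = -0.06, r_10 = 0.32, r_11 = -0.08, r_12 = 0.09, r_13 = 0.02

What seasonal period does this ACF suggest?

The largest autocorrelation is r_5 = 0.49, with a weaker echo at lag 10 (0.32); the remaining lags stay at or below 0.09.
The dominant spike at lag 5 indicates a seasonal period of 5.

5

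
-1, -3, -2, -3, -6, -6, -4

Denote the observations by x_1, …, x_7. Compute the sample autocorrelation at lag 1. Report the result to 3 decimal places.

Mean x̄ = (-1 − 3 − 2 − 3 − 6 − 6 − 4)/7 = -3.5714
Deviations from mean: 2.5714, 0.5714, 1.5714, 0.5714, -2.4286, -2.4286, -0.4286
Σ(x_t−x̄)(x_{t+1}−x̄) = (1.4694) + (0.8980) + (0.8980) + (-1.3878) + (5.8980) + (1.0408) = 8.8163
Denominator Σ(x_t−x̄)² = 21.7143
r_1 = 8.8163 / 21.7143 = 0.406

0.406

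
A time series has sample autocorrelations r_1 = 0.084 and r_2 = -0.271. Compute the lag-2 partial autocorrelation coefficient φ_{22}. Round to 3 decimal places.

φ_{22} = (r_2 − r_1²) / (1 − r_1²)
r_1² = (0.084)² = 0.007056
Numerator = -0.271 − 0.0071 = -0.2781; denominator = 1 − 0.0071 = 0.9929
φ_{22} = -0.2781 / 0.9929 = -0.280

-0.280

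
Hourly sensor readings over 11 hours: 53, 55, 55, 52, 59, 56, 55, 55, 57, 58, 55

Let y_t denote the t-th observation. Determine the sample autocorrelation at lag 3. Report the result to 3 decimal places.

Mean ȳ = (53 + 55 + 55 + 52 + 59 + 56 + 55 + 55 + 57 + 58 + 55)/11 = 55.4545
Numerator Σ_{t=1}^{8}(y_t−ȳ)(y_{t+3}−ȳ) = 6.4711
Denominator Σ(y_t−ȳ)² = 40.7273
r_3 = 6.4711 / 40.7273 = 0.159

0.159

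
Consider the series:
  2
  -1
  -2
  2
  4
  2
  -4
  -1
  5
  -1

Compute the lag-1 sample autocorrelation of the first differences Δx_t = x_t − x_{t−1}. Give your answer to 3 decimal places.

-0.127

First differences Δx: -3, -1, 4, 2, -2, -6, 3, 6, -6
Mean of differences = -0.3333
Numerator Σ(Δx_t−Δx̄)(Δx_{t+1}−Δx̄) = -19.1111
Denominator Σ(Δx_t−Δx̄)² = 150.0000
r_1(Δx) = -19.1111 / 150.0000 = -0.127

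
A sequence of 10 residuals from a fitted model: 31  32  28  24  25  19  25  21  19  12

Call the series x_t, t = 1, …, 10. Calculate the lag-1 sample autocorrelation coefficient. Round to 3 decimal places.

Mean x̄ = (31 + 32 + 28 + 24 + 25 + 19 + 25 + 21 + 19 + 12)/10 = 23.6000
Numerator Σ_{t=1}^{9}(x_t−x̄)(x_{t+1}−x̄) = 150.2400
Denominator Σ(x_t−x̄)² = 332.4000
r_1 = 150.2400 / 332.4000 = 0.452

0.452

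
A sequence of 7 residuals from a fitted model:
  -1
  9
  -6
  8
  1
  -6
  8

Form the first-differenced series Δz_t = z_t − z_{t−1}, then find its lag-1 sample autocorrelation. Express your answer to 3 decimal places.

-0.607

First differences Δz: 10, -15, 14, -7, -7, 14
Mean of differences = 1.5000
Numerator Σ(Δz_t−Δz̄)(Δz_{t+1}−Δz̄) = -486.7500
Denominator Σ(Δz_t−Δz̄)² = 801.5000
r_1(Δz) = -486.7500 / 801.5000 = -0.607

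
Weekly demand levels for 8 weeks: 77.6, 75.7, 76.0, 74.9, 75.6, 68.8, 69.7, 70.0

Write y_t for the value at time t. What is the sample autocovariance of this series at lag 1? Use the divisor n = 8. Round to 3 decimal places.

Mean ȳ = (77.6 + 75.7 + 76.0 + 74.9 + 75.6 + 68.8 + 69.7 + 70.0)/8 = 73.5375
Σ_{t=1}^{7}(y_t−ȳ)(y_{t+1}−ȳ) = 42.2598
γ_1 = 42.2598 / 8 = 5.282

5.282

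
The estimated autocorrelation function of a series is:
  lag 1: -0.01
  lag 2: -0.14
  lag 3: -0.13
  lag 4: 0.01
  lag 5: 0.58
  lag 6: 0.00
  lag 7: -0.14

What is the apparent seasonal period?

5

The largest autocorrelation is r_5 = 0.58; the remaining lags stay at or below 0.01.
The dominant spike at lag 5 indicates a seasonal period of 5.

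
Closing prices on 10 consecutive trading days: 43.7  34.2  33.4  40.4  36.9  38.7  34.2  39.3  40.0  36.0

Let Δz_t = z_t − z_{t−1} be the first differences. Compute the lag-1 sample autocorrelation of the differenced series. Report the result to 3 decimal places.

First differences Δz: -9.5, -0.8, 7.0, -3.5, 1.8, -4.5, 5.1, 0.7, -4.0
Mean of differences = -0.8556
Numerator Σ(Δz_t−Δz̄)(Δz_{t+1}−Δz̄) = -54.8498
Denominator Σ(Δz_t−Δz̄)² = 211.5422
r_1(Δz) = -54.8498 / 211.5422 = -0.259

-0.259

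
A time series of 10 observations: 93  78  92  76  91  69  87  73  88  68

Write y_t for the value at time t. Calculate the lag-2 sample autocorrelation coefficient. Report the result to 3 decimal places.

0.719

Mean ȳ = (93 + 78 + 92 + 76 + 91 + 69 + 87 + 73 + 88 + 68)/10 = 81.5000
Numerator Σ_{t=1}^{8}(y_t−ȳ)(y_{t+2}−ȳ) = 617.5000
Denominator Σ(y_t−ȳ)² = 858.5000
r_2 = 617.5000 / 858.5000 = 0.719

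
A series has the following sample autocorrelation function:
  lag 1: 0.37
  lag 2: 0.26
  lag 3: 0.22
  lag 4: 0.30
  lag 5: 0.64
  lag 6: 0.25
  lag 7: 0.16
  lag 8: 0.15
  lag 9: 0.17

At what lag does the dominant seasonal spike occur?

5

The largest autocorrelation is r_5 = 0.64; the remaining lags stay at or below 0.37. The elevated value at lag 1 (0.37), dropping to 0.26 at lag 2, reflects decaying short-term dependence rather than seasonality.
The dominant spike at lag 5 indicates a seasonal period of 5.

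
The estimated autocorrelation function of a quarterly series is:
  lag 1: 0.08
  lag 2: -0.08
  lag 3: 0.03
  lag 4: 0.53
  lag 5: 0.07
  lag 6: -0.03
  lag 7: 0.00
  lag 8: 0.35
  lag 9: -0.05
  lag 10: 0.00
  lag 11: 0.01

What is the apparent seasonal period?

4

The largest autocorrelation is r_4 = 0.53, with a weaker echo at lag 8 (0.35); the remaining lags stay at or below 0.08.
The dominant spike at lag 4 indicates a seasonal period of 4.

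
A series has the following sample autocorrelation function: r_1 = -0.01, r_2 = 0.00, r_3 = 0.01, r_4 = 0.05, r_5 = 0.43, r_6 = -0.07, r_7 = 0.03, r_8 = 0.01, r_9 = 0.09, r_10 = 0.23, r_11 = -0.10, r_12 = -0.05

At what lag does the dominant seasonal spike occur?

5

The largest autocorrelation is r_5 = 0.43, with a weaker echo at lag 10 (0.23); the remaining lags stay at or below 0.09.
The dominant spike at lag 5 indicates a seasonal period of 5.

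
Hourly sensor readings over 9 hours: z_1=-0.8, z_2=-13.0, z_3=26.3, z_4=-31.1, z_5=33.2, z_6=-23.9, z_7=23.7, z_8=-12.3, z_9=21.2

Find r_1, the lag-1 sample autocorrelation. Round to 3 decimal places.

Mean z̄ = (-0.8 − 13.0 + 26.3 − 31.1 + 33.2 − 23.9 + 23.7 − 12.3 + 21.2)/9 = 2.5889
Numerator Σ_{t=1}^{8}(z_t−z̄)(z_{t+1}−z̄) = -4108.3401
Denominator Σ(z_t−z̄)² = 4604.0889
r_1 = -4108.3401 / 4604.0889 = -0.892

-0.892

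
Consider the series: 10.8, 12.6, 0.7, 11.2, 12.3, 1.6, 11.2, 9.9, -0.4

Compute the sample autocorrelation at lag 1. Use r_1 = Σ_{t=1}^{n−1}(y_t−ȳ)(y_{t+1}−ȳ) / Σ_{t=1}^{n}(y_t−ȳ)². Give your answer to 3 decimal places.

-0.371

Mean ȳ = (10.8 + 12.6 + 0.7 + 11.2 + 12.3 + 1.6 + 11.2 + 9.9 − 0.4)/9 = 7.7667
Numerator Σ_{t=1}^{8}(y_t−ȳ)(y_{t+1}−ȳ) = -87.4178
Denominator Σ(y_t−ȳ)² = 235.9000
r_1 = -87.4178 / 235.9000 = -0.371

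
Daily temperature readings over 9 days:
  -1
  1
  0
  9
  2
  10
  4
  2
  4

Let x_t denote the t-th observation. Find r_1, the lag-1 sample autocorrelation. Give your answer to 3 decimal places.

-0.132

Mean x̄ = (-1 + 1 + 0 + 9 + 2 + 10 + 4 + 2 + 4)/9 = 3.4444
Numerator Σ_{t=1}^{8}(x_t−x̄)(x_{t+1}−x̄) = -15.3086
Denominator Σ(x_t−x̄)² = 116.2222
r_1 = -15.3086 / 116.2222 = -0.132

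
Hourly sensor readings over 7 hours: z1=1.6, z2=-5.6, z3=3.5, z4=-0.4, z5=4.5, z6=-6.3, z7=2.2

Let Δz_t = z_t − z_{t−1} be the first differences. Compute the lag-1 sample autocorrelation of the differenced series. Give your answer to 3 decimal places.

-0.730

First differences Δz: -7.2, 9.1, -3.9, 4.9, -10.8, 8.5
Mean of differences = 0.1000
Numerator Σ(Δz_t−Δz̄)(Δz_{t+1}−Δz̄) = -264.7800
Denominator Σ(Δz_t−Δz̄)² = 362.7000
r_1(Δz) = -264.7800 / 362.7000 = -0.730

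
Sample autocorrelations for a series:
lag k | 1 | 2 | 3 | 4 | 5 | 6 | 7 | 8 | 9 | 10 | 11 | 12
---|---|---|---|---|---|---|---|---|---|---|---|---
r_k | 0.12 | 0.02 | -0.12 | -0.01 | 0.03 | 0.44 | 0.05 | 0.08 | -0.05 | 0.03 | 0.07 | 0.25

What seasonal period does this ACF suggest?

6

The largest autocorrelation is r_6 = 0.44, with a weaker echo at lag 12 (0.25); the remaining lags stay at or below 0.12.
The dominant spike at lag 6 indicates a seasonal period of 6.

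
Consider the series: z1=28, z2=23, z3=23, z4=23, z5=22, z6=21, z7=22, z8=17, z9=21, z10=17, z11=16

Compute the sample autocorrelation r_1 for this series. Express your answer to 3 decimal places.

Mean z̄ = (28 + 23 + 23 + 23 + 22 + 21 + 22 + 17 + 21 + 17 + 16)/11 = 21.1818
Numerator Σ_{t=1}^{10}(z_t−z̄)(z_{t+1}−z̄) = 39.9669
Denominator Σ(z_t−z̄)² = 119.6364
r_1 = 39.9669 / 119.6364 = 0.334

0.334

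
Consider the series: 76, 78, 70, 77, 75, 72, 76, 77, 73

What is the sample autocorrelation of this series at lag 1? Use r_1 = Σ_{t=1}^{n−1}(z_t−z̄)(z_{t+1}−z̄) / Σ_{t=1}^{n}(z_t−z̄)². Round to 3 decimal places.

-0.475

Mean z̄ = (76 + 78 + 70 + 77 + 75 + 72 + 76 + 77 + 73)/9 = 74.8889
Numerator Σ_{t=1}^{8}(z_t−z̄)(z_{t+1}−z̄) = -27.0123
Denominator Σ(z_t−z̄)² = 56.8889
r_1 = -27.0123 / 56.8889 = -0.475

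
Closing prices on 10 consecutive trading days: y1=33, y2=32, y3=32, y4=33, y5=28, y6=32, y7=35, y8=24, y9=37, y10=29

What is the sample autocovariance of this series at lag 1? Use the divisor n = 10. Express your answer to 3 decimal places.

Mean ȳ = (33 + 32 + 32 + 33 + 28 + 32 + 35 + 24 + 37 + 29)/10 = 31.5000
Σ_{t=1}^{9}(y_t−ȳ)(y_{t+1}−ȳ) = -84.7500
γ_1 = -84.7500 / 10 = -8.475

-8.475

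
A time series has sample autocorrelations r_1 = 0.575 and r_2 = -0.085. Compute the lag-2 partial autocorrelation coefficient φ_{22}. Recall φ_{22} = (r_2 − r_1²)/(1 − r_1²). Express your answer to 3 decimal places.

φ_{22} = (r_2 − r_1²) / (1 − r_1²)
r_1² = (0.575)² = 0.330625
Numerator = -0.085 − 0.3306 = -0.4156; denominator = 1 − 0.3306 = 0.6694
φ_{22} = -0.4156 / 0.6694 = -0.621

-0.621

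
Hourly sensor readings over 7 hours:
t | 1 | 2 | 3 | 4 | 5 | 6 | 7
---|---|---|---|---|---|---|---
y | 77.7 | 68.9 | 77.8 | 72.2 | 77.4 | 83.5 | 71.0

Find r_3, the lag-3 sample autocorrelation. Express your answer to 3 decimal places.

0.088

Mean ȳ = (77.7 + 68.9 + 77.8 + 72.2 + 77.4 + 83.5 + 71.0)/7 = 75.5000
Deviations from mean: 2.2000, -6.6000, 2.3000, -3.3000, 1.9000, 8.0000, -4.5000
Numerator Σ_{t=1}^{4}(y_t−ȳ)(y_{t+3}−ȳ) = 13.4500
Denominator Σ(y_t−ȳ)² = 152.4400
r_3 = 13.4500 / 152.4400 = 0.088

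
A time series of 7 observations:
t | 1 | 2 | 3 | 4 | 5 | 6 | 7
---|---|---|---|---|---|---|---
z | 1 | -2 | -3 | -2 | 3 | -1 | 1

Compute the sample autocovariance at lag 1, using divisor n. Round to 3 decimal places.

Mean z̄ = (1 − 2 − 3 − 2 + 3 − 1 + 1)/7 = -0.4286
Deviations: 1.4286, -1.5714, -2.5714, -1.5714, 3.4286, -0.5714, 1.4286
Σ_{t=1}^{6}(z_t−z̄)(z_{t+1}−z̄) = -2.3265
γ_1 = -2.3265 / 7 = -0.332

-0.332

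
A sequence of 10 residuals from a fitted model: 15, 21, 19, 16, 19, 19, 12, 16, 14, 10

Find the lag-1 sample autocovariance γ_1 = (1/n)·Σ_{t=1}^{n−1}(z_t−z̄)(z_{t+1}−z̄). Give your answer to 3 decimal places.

Mean z̄ = (15 + 21 + 19 + 16 + 19 + 19 + 12 + 16 + 14 + 10)/10 = 16.1000
Σ_{t=1}^{9}(z_t−z̄)(z_{t+1}−z̄) = 18.1900
γ_1 = 18.1900 / 10 = 1.819

1.819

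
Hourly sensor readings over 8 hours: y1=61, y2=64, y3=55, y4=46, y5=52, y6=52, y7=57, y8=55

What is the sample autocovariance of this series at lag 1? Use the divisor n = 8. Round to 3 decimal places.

10.617

Mean ȳ = (61 + 64 + 55 + 46 + 52 + 52 + 57 + 55)/8 = 55.2500
Deviations: 5.7500, 8.7500, -0.2500, -9.2500, -3.2500, -3.2500, 1.7500, -0.2500
Σ_{t=1}^{7}(y_t−ȳ)(y_{t+1}−ȳ) = 84.9375
γ_1 = 84.9375 / 8 = 10.617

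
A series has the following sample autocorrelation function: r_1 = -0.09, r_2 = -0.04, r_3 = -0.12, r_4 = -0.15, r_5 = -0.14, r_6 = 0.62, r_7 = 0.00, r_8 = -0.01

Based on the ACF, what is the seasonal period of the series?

The largest autocorrelation is r_6 = 0.62; the remaining lags stay at or below 0.00.
The dominant spike at lag 6 indicates a seasonal period of 6.

6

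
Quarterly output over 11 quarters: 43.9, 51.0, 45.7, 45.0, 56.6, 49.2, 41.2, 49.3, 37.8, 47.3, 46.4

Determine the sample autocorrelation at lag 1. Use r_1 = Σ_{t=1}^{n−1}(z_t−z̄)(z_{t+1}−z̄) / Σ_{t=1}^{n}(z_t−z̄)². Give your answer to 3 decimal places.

Mean z̄ = (43.9 + 51.0 + 45.7 + 45.0 + 56.6 + 49.2 + 41.2 + 49.3 + 37.8 + 47.3 + 46.4)/11 = 46.6727
Numerator Σ_{t=1}^{10}(z_t−z̄)(z_{t+1}−z̄) = -63.3544
Denominator Σ(z_t−z̄)² = 251.1418
r_1 = -63.3544 / 251.1418 = -0.252

-0.252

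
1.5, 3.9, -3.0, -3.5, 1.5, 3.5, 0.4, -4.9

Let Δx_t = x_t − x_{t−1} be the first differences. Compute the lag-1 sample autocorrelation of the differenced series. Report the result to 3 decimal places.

First differences Δx: 2.4, -6.9, -0.5, 5.0, 2.0, -3.1, -5.3
Mean of differences = -0.9143
Numerator Σ(Δx_t−Δx̄)(Δx_{t+1}−Δx̄) = 0.5841
Denominator Σ(Δx_t−Δx̄)² = 114.4686
r_1(Δx) = 0.5841 / 114.4686 = 0.005

0.005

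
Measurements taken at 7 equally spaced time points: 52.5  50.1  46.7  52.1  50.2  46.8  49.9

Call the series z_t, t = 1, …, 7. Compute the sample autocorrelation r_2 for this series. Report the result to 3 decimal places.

-0.503

Mean z̄ = (52.5 + 50.1 + 46.7 + 52.1 + 50.2 + 46.8 + 49.9)/7 = 49.7571
Deviations from mean: 2.7429, 0.3429, -3.0571, 2.3429, 0.4429, -2.9571, 0.1429
Numerator Σ_{t=1}^{5}(z_t−z̄)(z_{t+2}−z̄) = -15.8008
Denominator Σ(z_t−z̄)² = 31.4371
r_2 = -15.8008 / 31.4371 = -0.503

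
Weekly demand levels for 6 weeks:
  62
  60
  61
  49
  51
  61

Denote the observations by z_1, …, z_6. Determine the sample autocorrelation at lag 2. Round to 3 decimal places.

Mean z̄ = (62 + 60 + 61 + 49 + 51 + 61)/6 = 57.3333
Numerator Σ_{t=1}^{4}(z_t−z̄)(z_{t+2}−z̄) = -58.8889
Denominator Σ(z_t−z̄)² = 165.3333
r_2 = -58.8889 / 165.3333 = -0.356

-0.356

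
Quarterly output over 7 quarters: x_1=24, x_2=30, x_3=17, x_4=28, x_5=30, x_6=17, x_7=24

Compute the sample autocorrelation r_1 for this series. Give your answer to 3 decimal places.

Mean x̄ = (24 + 30 + 17 + 28 + 30 + 17 + 24)/7 = 24.2857
Numerator Σ_{t=1}^{6}(x_t−x̄)(x_{t+1}−x̄) = -88.6531
Denominator Σ(x_t−x̄)² = 185.4286
r_1 = -88.6531 / 185.4286 = -0.478

-0.478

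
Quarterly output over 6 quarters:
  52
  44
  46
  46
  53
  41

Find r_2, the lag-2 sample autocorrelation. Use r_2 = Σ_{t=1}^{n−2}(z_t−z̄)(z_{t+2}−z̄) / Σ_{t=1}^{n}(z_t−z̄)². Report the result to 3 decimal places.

Mean z̄ = (52 + 44 + 46 + 46 + 53 + 41)/6 = 47.0000
Deviations from mean: 5.0000, -3.0000, -1.0000, -1.0000, 6.0000, -6.0000
Σ(z_t−z̄)(z_{t+2}−z̄) = (-5.0000) + (3.0000) + (-6.0000) + (6.0000) = -2.0000
Denominator Σ(z_t−z̄)² = 108.0000
r_2 = -2.0000 / 108.0000 = -0.019

-0.019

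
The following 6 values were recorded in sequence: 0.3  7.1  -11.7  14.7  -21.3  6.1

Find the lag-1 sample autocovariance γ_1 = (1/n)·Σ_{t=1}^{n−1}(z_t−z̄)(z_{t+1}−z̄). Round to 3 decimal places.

Mean z̄ = (0.3 + 7.1 − 11.7 + 14.7 − 21.3 + 6.1)/6 = -0.8000
Σ_{t=1}^{5}(z_t−z̄)(z_{t+1}−z̄) = -705.5700
γ_1 = -705.5700 / 6 = -117.595

-117.595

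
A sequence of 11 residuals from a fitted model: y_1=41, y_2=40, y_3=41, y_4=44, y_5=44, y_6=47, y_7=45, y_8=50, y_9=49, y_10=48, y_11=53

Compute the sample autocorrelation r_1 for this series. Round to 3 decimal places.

0.560

Mean ȳ = (41 + 40 + 41 + 44 + 44 + 47 + 45 + 50 + 49 + 48 + 53)/11 = 45.6364
Numerator Σ_{t=1}^{10}(y_t−ȳ)(y_{t+1}−ȳ) = 96.6860
Denominator Σ(y_t−ȳ)² = 172.5455
r_1 = 96.6860 / 172.5455 = 0.560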